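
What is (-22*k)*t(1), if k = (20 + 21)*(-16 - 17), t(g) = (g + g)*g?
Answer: 59532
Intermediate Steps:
t(g) = 2*g**2 (t(g) = (2*g)*g = 2*g**2)
k = -1353 (k = 41*(-33) = -1353)
(-22*k)*t(1) = (-22*(-1353))*(2*1**2) = 29766*(2*1) = 29766*2 = 59532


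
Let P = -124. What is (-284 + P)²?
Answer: 166464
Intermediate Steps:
(-284 + P)² = (-284 - 124)² = (-408)² = 166464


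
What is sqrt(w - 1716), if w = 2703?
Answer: sqrt(987) ≈ 31.417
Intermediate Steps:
sqrt(w - 1716) = sqrt(2703 - 1716) = sqrt(987)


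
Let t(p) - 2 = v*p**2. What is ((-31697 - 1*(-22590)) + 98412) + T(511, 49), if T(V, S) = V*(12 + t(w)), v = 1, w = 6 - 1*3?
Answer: 101058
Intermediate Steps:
w = 3 (w = 6 - 3 = 3)
t(p) = 2 + p**2 (t(p) = 2 + 1*p**2 = 2 + p**2)
T(V, S) = 23*V (T(V, S) = V*(12 + (2 + 3**2)) = V*(12 + (2 + 9)) = V*(12 + 11) = V*23 = 23*V)
((-31697 - 1*(-22590)) + 98412) + T(511, 49) = ((-31697 - 1*(-22590)) + 98412) + 23*511 = ((-31697 + 22590) + 98412) + 11753 = (-9107 + 98412) + 11753 = 89305 + 11753 = 101058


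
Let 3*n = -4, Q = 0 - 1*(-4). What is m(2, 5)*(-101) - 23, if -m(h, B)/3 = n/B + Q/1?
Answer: 5541/5 ≈ 1108.2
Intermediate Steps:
Q = 4 (Q = 0 + 4 = 4)
n = -4/3 (n = (⅓)*(-4) = -4/3 ≈ -1.3333)
m(h, B) = -12 + 4/B (m(h, B) = -3*(-4/(3*B) + 4/1) = -3*(-4/(3*B) + 4*1) = -3*(-4/(3*B) + 4) = -3*(4 - 4/(3*B)) = -12 + 4/B)
m(2, 5)*(-101) - 23 = (-12 + 4/5)*(-101) - 23 = (-12 + 4*(⅕))*(-101) - 23 = (-12 + ⅘)*(-101) - 23 = -56/5*(-101) - 23 = 5656/5 - 23 = 5541/5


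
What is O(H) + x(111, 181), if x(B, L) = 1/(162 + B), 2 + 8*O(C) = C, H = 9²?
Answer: 21575/2184 ≈ 9.8787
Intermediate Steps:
H = 81
O(C) = -¼ + C/8
O(H) + x(111, 181) = (-¼ + (⅛)*81) + 1/(162 + 111) = (-¼ + 81/8) + 1/273 = 79/8 + 1/273 = 21575/2184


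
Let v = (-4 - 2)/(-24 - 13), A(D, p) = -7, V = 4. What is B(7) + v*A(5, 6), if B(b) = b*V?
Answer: 994/37 ≈ 26.865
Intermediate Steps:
B(b) = 4*b (B(b) = b*4 = 4*b)
v = 6/37 (v = -6/(-37) = -6*(-1/37) = 6/37 ≈ 0.16216)
B(7) + v*A(5, 6) = 4*7 + (6/37)*(-7) = 28 - 42/37 = 994/37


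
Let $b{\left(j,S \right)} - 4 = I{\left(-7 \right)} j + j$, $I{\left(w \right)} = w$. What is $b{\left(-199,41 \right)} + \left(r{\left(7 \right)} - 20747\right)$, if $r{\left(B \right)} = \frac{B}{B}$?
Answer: $-19548$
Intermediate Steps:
$b{\left(j,S \right)} = 4 - 6 j$ ($b{\left(j,S \right)} = 4 + \left(- 7 j + j\right) = 4 - 6 j$)
$r{\left(B \right)} = 1$
$b{\left(-199,41 \right)} + \left(r{\left(7 \right)} - 20747\right) = \left(4 - -1194\right) + \left(1 - 20747\right) = \left(4 + 1194\right) + \left(1 - 20747\right) = 1198 - 20746 = -19548$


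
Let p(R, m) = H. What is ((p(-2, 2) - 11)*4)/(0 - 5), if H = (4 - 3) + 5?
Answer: 4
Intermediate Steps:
H = 6 (H = 1 + 5 = 6)
p(R, m) = 6
((p(-2, 2) - 11)*4)/(0 - 5) = ((6 - 11)*4)/(0 - 5) = -5*4/(-5) = -20*(-1/5) = 4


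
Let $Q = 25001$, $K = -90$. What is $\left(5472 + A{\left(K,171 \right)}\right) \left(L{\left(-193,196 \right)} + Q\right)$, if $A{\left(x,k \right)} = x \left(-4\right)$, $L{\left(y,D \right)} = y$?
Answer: $144680256$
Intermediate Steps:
$A{\left(x,k \right)} = - 4 x$
$\left(5472 + A{\left(K,171 \right)}\right) \left(L{\left(-193,196 \right)} + Q\right) = \left(5472 - -360\right) \left(-193 + 25001\right) = \left(5472 + 360\right) 24808 = 5832 \cdot 24808 = 144680256$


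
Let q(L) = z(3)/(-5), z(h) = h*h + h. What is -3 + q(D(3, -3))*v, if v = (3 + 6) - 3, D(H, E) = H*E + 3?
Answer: -87/5 ≈ -17.400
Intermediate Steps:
z(h) = h + h² (z(h) = h² + h = h + h²)
D(H, E) = 3 + E*H (D(H, E) = E*H + 3 = 3 + E*H)
v = 6 (v = 9 - 3 = 6)
q(L) = -12/5 (q(L) = (3*(1 + 3))/(-5) = (3*4)*(-⅕) = 12*(-⅕) = -12/5)
-3 + q(D(3, -3))*v = -3 - 12/5*6 = -3 - 72/5 = -87/5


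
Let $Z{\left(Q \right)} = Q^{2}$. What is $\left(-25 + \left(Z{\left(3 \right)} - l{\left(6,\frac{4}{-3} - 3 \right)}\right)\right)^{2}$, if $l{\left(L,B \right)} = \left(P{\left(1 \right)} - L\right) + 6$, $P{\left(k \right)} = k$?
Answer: $289$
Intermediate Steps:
$l{\left(L,B \right)} = 7 - L$ ($l{\left(L,B \right)} = \left(1 - L\right) + 6 = 7 - L$)
$\left(-25 + \left(Z{\left(3 \right)} - l{\left(6,\frac{4}{-3} - 3 \right)}\right)\right)^{2} = \left(-25 - \left(7 - 9 - 6\right)\right)^{2} = \left(-25 + \left(9 - \left(7 - 6\right)\right)\right)^{2} = \left(-25 + \left(9 - 1\right)\right)^{2} = \left(-25 + 8\right)^{2} = \left(-17\right)^{2} = 289$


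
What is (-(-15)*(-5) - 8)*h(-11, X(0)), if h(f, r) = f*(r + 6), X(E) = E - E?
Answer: 5478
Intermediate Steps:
X(E) = 0
h(f, r) = f*(6 + r)
(-(-15)*(-5) - 8)*h(-11, X(0)) = (-(-15)*(-5) - 8)*(-11*(6 + 0)) = (-3*25 - 8)*(-11*6) = (-75 - 8)*(-66) = -83*(-66) = 5478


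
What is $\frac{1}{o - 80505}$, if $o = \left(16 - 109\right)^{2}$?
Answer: $- \frac{1}{71856} \approx -1.3917 \cdot 10^{-5}$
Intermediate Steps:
$o = 8649$ ($o = \left(16 - 109\right)^{2} = \left(-93\right)^{2} = 8649$)
$\frac{1}{o - 80505} = \frac{1}{8649 - 80505} = \frac{1}{-71856} = - \frac{1}{71856}$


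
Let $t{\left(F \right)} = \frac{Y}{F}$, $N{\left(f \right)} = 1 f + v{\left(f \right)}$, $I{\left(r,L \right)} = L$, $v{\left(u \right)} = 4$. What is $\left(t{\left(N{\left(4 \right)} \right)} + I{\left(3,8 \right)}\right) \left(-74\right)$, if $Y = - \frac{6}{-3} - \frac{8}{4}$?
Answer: $-592$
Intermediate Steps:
$Y = 0$ ($Y = \left(-6\right) \left(- \frac{1}{3}\right) - 2 = 2 - 2 = 0$)
$N{\left(f \right)} = 4 + f$ ($N{\left(f \right)} = 1 f + 4 = f + 4 = 4 + f$)
$t{\left(F \right)} = 0$ ($t{\left(F \right)} = \frac{0}{F} = 0$)
$\left(t{\left(N{\left(4 \right)} \right)} + I{\left(3,8 \right)}\right) \left(-74\right) = \left(0 + 8\right) \left(-74\right) = 8 \left(-74\right) = -592$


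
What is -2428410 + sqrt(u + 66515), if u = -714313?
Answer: -2428410 + I*sqrt(647798) ≈ -2.4284e+6 + 804.86*I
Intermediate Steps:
-2428410 + sqrt(u + 66515) = -2428410 + sqrt(-714313 + 66515) = -2428410 + sqrt(-647798) = -2428410 + I*sqrt(647798)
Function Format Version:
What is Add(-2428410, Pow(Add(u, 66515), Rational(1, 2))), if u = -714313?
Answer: Add(-2428410, Mul(I, Pow(647798, Rational(1, 2)))) ≈ Add(-2.4284e+6, Mul(804.86, I))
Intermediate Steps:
Add(-2428410, Pow(Add(u, 66515), Rational(1, 2))) = Add(-2428410, Pow(Add(-714313, 66515), Rational(1, 2))) = Add(-2428410, Pow(-647798, Rational(1, 2))) = Add(-2428410, Mul(I, Pow(647798, Rational(1, 2))))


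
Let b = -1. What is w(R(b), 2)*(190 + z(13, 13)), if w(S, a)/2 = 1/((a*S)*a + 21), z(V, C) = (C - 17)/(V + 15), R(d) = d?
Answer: 2658/119 ≈ 22.336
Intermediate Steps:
z(V, C) = (-17 + C)/(15 + V)
w(S, a) = 2/(21 + S*a**2) (w(S, a) = 2/((a*S)*a + 21) = 2/((S*a)*a + 21) = 2/(S*a**2 + 21) = 2/(21 + S*a**2))
w(R(b), 2)*(190 + z(13, 13)) = (2/(21 - 1*2**2))*(190 + (-17 + 13)/(15 + 13)) = (2/(21 - 1*4))*(190 - 4/28) = (2/(21 - 4))*(190 + (1/28)*(-4)) = (2/17)*(190 - 1/7) = (2*(1/17))*(1329/7) = (2/17)*(1329/7) = 2658/119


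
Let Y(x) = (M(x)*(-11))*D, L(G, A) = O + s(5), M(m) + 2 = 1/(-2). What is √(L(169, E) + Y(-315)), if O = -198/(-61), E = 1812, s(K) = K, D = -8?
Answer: I*√787937/61 ≈ 14.552*I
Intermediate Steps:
M(m) = -5/2 (M(m) = -2 + 1/(-2) = -2 - ½ = -5/2)
O = 198/61 (O = -198*(-1/61) = 198/61 ≈ 3.2459)
L(G, A) = 503/61 (L(G, A) = 198/61 + 5 = 503/61)
Y(x) = -220 (Y(x) = -5/2*(-11)*(-8) = (55/2)*(-8) = -220)
√(L(169, E) + Y(-315)) = √(503/61 - 220) = √(-12917/61) = I*√787937/61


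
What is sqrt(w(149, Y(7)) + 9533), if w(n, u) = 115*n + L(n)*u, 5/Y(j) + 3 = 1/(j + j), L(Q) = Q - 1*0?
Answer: sqrt(44401278)/41 ≈ 162.52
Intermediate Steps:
L(Q) = Q (L(Q) = Q + 0 = Q)
Y(j) = 5/(-3 + 1/(2*j)) (Y(j) = 5/(-3 + 1/(j + j)) = 5/(-3 + 1/(2*j)))
w(n, u) = 115*n + n*u
sqrt(w(149, Y(7)) + 9533) = sqrt(149*(115 - 10*7/(-1 + 6*7)) + 9533) = sqrt(149*(115 - 10*7/(-1 + 42)) + 9533) = sqrt(149*(115 - 10*7/41) + 9533) = sqrt(149*(115 - 10*7*1/41) + 9533) = sqrt(149*(115 - 70/41) + 9533) = sqrt(149*(4645/41) + 9533) = sqrt(692105/41 + 9533) = sqrt(1082958/41) = sqrt(44401278)/41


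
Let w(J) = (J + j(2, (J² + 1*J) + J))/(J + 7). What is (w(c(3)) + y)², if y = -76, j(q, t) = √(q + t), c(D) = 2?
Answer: (682 - √10)²/81 ≈ 5689.1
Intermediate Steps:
w(J) = (J + √(2 + J² + 2*J))/(7 + J) (w(J) = (J + √(2 + ((J² + 1*J) + J)))/(J + 7) = (J + √(2 + ((J² + J) + J)))/(7 + J) = (J + √(2 + ((J + J²) + J)))/(7 + J) = (J + √(2 + (J² + 2*J)))/(7 + J) = (J + √(2 + J² + 2*J))/(7 + J))
(w(c(3)) + y)² = ((2 + √(2 + 2*(2 + 2)))/(7 + 2) - 76)² = ((2 + √(2 + 2*4))/9 - 76)² = ((2 + √(2 + 8))/9 - 76)² = ((2 + √10)/9 - 76)² = ((2/9 + √10/9) - 76)² = (-682/9 + √10/9)²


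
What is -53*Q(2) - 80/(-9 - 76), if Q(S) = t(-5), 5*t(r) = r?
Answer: 917/17 ≈ 53.941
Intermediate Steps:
t(r) = r/5
Q(S) = -1 (Q(S) = (1/5)*(-5) = -1)
-53*Q(2) - 80/(-9 - 76) = -53*(-1) - 80/(-9 - 76) = 53 - 80/(-85) = 53 - 80*(-1/85) = 53 + 16/17 = 917/17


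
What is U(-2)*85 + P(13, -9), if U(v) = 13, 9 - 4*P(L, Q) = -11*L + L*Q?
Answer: 4689/4 ≈ 1172.3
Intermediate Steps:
P(L, Q) = 9/4 + 11*L/4 - L*Q/4 (P(L, Q) = 9/4 - (-11*L + L*Q)/4 = 9/4 + (11*L/4 - L*Q/4) = 9/4 + 11*L/4 - L*Q/4)
U(-2)*85 + P(13, -9) = 13*85 + (9/4 + (11/4)*13 - ¼*13*(-9)) = 1105 + (9/4 + 143/4 + 117/4) = 1105 + 269/4 = 4689/4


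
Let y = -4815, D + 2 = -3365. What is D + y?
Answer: -8182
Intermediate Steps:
D = -3367 (D = -2 - 3365 = -3367)
D + y = -3367 - 4815 = -8182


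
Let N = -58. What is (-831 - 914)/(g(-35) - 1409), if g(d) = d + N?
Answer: 1745/1502 ≈ 1.1618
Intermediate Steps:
g(d) = -58 + d (g(d) = d - 58 = -58 + d)
(-831 - 914)/(g(-35) - 1409) = (-831 - 914)/((-58 - 35) - 1409) = -1745/(-93 - 1409) = -1745/(-1502) = -1745*(-1/1502) = 1745/1502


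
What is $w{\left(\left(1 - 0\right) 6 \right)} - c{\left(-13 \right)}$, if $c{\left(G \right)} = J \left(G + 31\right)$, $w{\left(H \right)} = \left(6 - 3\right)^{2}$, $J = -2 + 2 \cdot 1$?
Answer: $9$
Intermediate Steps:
$J = 0$ ($J = -2 + 2 = 0$)
$w{\left(H \right)} = 9$ ($w{\left(H \right)} = 3^{2} = 9$)
$c{\left(G \right)} = 0$ ($c{\left(G \right)} = 0 \left(G + 31\right) = 0 \left(31 + G\right) = 0$)
$w{\left(\left(1 - 0\right) 6 \right)} - c{\left(-13 \right)} = 9 - 0 = 9 + 0 = 9$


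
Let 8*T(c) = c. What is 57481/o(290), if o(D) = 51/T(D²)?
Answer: 1208538025/102 ≈ 1.1848e+7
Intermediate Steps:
T(c) = c/8
o(D) = 408/D² (o(D) = 51/((D²/8)) = 51*(8/D²) = 408/D²)
57481/o(290) = 57481/((408/290²)) = 57481/((408*(1/84100))) = 57481/(102/21025) = 57481*(21025/102) = 1208538025/102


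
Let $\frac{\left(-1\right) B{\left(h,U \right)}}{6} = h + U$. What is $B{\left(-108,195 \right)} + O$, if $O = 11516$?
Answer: $10994$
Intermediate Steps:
$B{\left(h,U \right)} = - 6 U - 6 h$ ($B{\left(h,U \right)} = - 6 \left(h + U\right) = - 6 \left(U + h\right) = - 6 U - 6 h$)
$B{\left(-108,195 \right)} + O = \left(\left(-6\right) 195 - -648\right) + 11516 = \left(-1170 + 648\right) + 11516 = -522 + 11516 = 10994$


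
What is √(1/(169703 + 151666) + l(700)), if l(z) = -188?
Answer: I*√19416270100899/321369 ≈ 13.711*I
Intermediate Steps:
√(1/(169703 + 151666) + l(700)) = √(1/(169703 + 151666) - 188) = √(1/321369 - 188) = √(-60417371/321369) = I*√19416270100899/321369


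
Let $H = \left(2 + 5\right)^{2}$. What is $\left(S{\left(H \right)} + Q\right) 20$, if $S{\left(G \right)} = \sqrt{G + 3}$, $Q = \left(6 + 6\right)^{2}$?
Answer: $2880 + 40 \sqrt{13} \approx 3024.2$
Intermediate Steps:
$Q = 144$ ($Q = 12^{2} = 144$)
$H = 49$ ($H = 7^{2} = 49$)
$S{\left(G \right)} = \sqrt{3 + G}$
$\left(S{\left(H \right)} + Q\right) 20 = \left(\sqrt{3 + 49} + 144\right) 20 = \left(\sqrt{52} + 144\right) 20 = \left(2 \sqrt{13} + 144\right) 20 = \left(144 + 2 \sqrt{13}\right) 20 = 2880 + 40 \sqrt{13}$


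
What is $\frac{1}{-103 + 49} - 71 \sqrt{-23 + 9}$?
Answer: $- \frac{1}{54} - 71 i \sqrt{14} \approx -0.018519 - 265.66 i$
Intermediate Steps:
$\frac{1}{-103 + 49} - 71 \sqrt{-23 + 9} = \frac{1}{-54} - 71 \sqrt{-14} = - \frac{1}{54} - 71 i \sqrt{14}$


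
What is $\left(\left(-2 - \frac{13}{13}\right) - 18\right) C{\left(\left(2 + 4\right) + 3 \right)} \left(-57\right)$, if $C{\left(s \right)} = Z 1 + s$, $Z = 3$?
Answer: $14364$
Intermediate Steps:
$C{\left(s \right)} = 3 + s$ ($C{\left(s \right)} = 3 \cdot 1 + s = 3 + s$)
$\left(\left(-2 - \frac{13}{13}\right) - 18\right) C{\left(\left(2 + 4\right) + 3 \right)} \left(-57\right) = \left(\left(-2 - \frac{13}{13}\right) - 18\right) \left(3 + \left(\left(2 + 4\right) + 3\right)\right) \left(-57\right) = \left(\left(-2 - 1\right) - 18\right) \left(3 + \left(6 + 3\right)\right) \left(-57\right) = \left(\left(-2 - 1\right) - 18\right) \left(3 + 9\right) \left(-57\right) = \left(-3 - 18\right) 12 \left(-57\right) = \left(-21\right) 12 \left(-57\right) = \left(-252\right) \left(-57\right) = 14364$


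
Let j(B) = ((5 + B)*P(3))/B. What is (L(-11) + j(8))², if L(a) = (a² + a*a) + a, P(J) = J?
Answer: 3560769/64 ≈ 55637.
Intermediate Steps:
L(a) = a + 2*a² (L(a) = (a² + a²) + a = 2*a² + a = a + 2*a²)
j(B) = (15 + 3*B)/B (j(B) = ((5 + B)*3)/B = (15 + 3*B)/B)
(L(-11) + j(8))² = (-11*(1 + 2*(-11)) + (3 + 15/8))² = (-11*(1 - 22) + (3 + 15*(⅛)))² = (-11*(-21) + (3 + 15/8))² = (231 + 39/8)² = (1887/8)² = 3560769/64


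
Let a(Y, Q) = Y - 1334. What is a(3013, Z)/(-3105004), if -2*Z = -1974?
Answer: -1679/3105004 ≈ -0.00054074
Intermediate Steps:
Z = 987 (Z = -½*(-1974) = 987)
a(Y, Q) = -1334 + Y
a(3013, Z)/(-3105004) = (-1334 + 3013)/(-3105004) = 1679*(-1/3105004) = -1679/3105004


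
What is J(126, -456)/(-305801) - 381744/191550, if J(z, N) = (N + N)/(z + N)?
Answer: -214020081584/107389666175 ≈ -1.9929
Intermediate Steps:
J(z, N) = 2*N/(N + z) (J(z, N) = (2*N)/(N + z) = 2*N/(N + z))
J(126, -456)/(-305801) - 381744/191550 = (2*(-456)/(-456 + 126))/(-305801) - 381744/191550 = (2*(-456)/(-330))*(-1/305801) - 381744*1/191550 = (2*(-456)*(-1/330))*(-1/305801) - 63624/31925 = (152/55)*(-1/305801) - 63624/31925 = -152/16819055 - 63624/31925 = -214020081584/107389666175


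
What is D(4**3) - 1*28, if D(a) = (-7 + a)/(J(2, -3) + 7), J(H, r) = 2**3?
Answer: -121/5 ≈ -24.200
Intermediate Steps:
J(H, r) = 8
D(a) = -7/15 + a/15 (D(a) = (-7 + a)/(8 + 7) = (-7 + a)/15 = (-7 + a)*(1/15) = -7/15 + a/15)
D(4**3) - 1*28 = (-7/15 + (1/15)*4**3) - 1*28 = (-7/15 + (1/15)*64) - 28 = (-7/15 + 64/15) - 28 = 19/5 - 28 = -121/5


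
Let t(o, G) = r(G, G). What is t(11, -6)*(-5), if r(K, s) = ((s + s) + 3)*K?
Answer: -270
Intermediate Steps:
r(K, s) = K*(3 + 2*s) (r(K, s) = (2*s + 3)*K = (3 + 2*s)*K = K*(3 + 2*s))
t(o, G) = G*(3 + 2*G)
t(11, -6)*(-5) = -6*(3 + 2*(-6))*(-5) = -6*(3 - 12)*(-5) = -6*(-9)*(-5) = 54*(-5) = -270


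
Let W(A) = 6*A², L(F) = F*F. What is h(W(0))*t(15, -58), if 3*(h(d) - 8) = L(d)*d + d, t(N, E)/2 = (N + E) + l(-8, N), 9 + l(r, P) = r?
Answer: -960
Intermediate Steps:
L(F) = F²
l(r, P) = -9 + r
t(N, E) = -34 + 2*E + 2*N (t(N, E) = 2*((N + E) + (-9 - 8)) = 2*((E + N) - 17) = 2*(-17 + E + N) = -34 + 2*E + 2*N)
h(d) = 8 + d/3 + d³/3 (h(d) = 8 + (d²*d + d)/3 = 8 + (d³ + d)/3 = 8 + (d + d³)/3 = 8 + (d/3 + d³/3) = 8 + d/3 + d³/3)
h(W(0))*t(15, -58) = (8 + (6*0²)/3 + (6*0²)³/3)*(-34 + 2*(-58) + 2*15) = (8 + (6*0)/3 + (6*0)³/3)*(-34 - 116 + 30) = (8 + (⅓)*0 + (⅓)*0³)*(-120) = (8 + 0 + (⅓)*0)*(-120) = (8 + 0 + 0)*(-120) = 8*(-120) = -960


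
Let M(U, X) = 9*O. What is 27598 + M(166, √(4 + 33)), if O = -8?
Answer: 27526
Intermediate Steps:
M(U, X) = -72 (M(U, X) = 9*(-8) = -72)
27598 + M(166, √(4 + 33)) = 27598 - 72 = 27526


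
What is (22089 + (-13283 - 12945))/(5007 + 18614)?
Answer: -4139/23621 ≈ -0.17523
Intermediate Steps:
(22089 + (-13283 - 12945))/(5007 + 18614) = (22089 - 26228)/23621 = -4139*1/23621 = -4139/23621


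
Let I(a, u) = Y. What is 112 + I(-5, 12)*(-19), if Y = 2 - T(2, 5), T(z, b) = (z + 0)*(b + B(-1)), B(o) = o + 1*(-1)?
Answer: 188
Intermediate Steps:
B(o) = -1 + o (B(o) = o - 1 = -1 + o)
T(z, b) = z*(-2 + b) (T(z, b) = (z + 0)*(b + (-1 - 1)) = z*(b - 2) = z*(-2 + b))
Y = -4 (Y = 2 - 2*(-2 + 5) = 2 - 2*3 = 2 - 1*6 = 2 - 6 = -4)
I(a, u) = -4
112 + I(-5, 12)*(-19) = 112 - 4*(-19) = 112 + 76 = 188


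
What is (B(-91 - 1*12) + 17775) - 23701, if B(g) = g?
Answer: -6029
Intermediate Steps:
(B(-91 - 1*12) + 17775) - 23701 = ((-91 - 1*12) + 17775) - 23701 = ((-91 - 12) + 17775) - 23701 = (-103 + 17775) - 23701 = 17672 - 23701 = -6029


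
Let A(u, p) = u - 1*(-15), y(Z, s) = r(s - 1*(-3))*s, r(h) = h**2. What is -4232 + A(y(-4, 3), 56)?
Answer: -4109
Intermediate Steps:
y(Z, s) = s*(3 + s)**2 (y(Z, s) = (s - 1*(-3))**2*s = (s + 3)**2*s = (3 + s)**2*s = s*(3 + s)**2)
A(u, p) = 15 + u (A(u, p) = u + 15 = 15 + u)
-4232 + A(y(-4, 3), 56) = -4232 + (15 + 3*(3 + 3)**2) = -4232 + (15 + 3*6**2) = -4232 + (15 + 3*36) = -4232 + (15 + 108) = -4232 + 123 = -4109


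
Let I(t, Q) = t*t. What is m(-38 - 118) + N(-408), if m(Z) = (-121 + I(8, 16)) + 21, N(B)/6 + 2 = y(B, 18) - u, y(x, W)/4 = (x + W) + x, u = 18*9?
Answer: -20172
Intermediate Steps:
u = 162
y(x, W) = 4*W + 8*x (y(x, W) = 4*((x + W) + x) = 4*((W + x) + x) = 4*(W + 2*x) = 4*W + 8*x)
I(t, Q) = t**2
N(B) = -552 + 48*B (N(B) = -12 + 6*((4*18 + 8*B) - 1*162) = -12 + 6*((72 + 8*B) - 162) = -12 + 6*(-90 + 8*B) = -12 + (-540 + 48*B) = -552 + 48*B)
m(Z) = -36 (m(Z) = (-121 + 8**2) + 21 = (-121 + 64) + 21 = -57 + 21 = -36)
m(-38 - 118) + N(-408) = -36 + (-552 + 48*(-408)) = -36 + (-552 - 19584) = -36 - 20136 = -20172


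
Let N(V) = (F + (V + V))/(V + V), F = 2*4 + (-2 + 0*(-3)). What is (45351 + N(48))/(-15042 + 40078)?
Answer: 725633/400576 ≈ 1.8115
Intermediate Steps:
F = 6 (F = 8 + (-2 + 0) = 8 - 2 = 6)
N(V) = (6 + 2*V)/(2*V) (N(V) = (6 + (V + V))/(V + V) = (6 + 2*V)/((2*V)) = (6 + 2*V)*(1/(2*V)) = (6 + 2*V)/(2*V))
(45351 + N(48))/(-15042 + 40078) = (45351 + (3 + 48)/48)/(-15042 + 40078) = (45351 + (1/48)*51)/25036 = (45351 + 17/16)*(1/25036) = (725633/16)*(1/25036) = 725633/400576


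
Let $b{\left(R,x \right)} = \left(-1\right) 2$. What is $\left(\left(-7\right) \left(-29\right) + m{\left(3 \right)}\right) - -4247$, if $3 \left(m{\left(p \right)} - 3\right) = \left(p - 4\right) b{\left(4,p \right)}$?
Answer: $\frac{13361}{3} \approx 4453.7$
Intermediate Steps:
$b{\left(R,x \right)} = -2$
$m{\left(p \right)} = \frac{17}{3} - \frac{2 p}{3}$ ($m{\left(p \right)} = 3 + \frac{\left(p - 4\right) \left(-2\right)}{3} = 3 + \frac{\left(-4 + p\right) \left(-2\right)}{3} = 3 + \frac{8 - 2 p}{3} = 3 - \left(- \frac{8}{3} + \frac{2 p}{3}\right) = \frac{17}{3} - \frac{2 p}{3}$)
$\left(\left(-7\right) \left(-29\right) + m{\left(3 \right)}\right) - -4247 = \left(\left(-7\right) \left(-29\right) + \left(\frac{17}{3} - 2\right)\right) - -4247 = \left(203 + \left(\frac{17}{3} - 2\right)\right) + 4247 = \left(203 + \frac{11}{3}\right) + 4247 = \frac{620}{3} + 4247 = \frac{13361}{3}$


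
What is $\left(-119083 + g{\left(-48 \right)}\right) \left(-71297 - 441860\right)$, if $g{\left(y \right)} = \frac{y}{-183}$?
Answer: $\frac{3727596566379}{61} \approx 6.1108 \cdot 10^{10}$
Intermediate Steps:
$g{\left(y \right)} = - \frac{y}{183}$ ($g{\left(y \right)} = y \left(- \frac{1}{183}\right) = - \frac{y}{183}$)
$\left(-119083 + g{\left(-48 \right)}\right) \left(-71297 - 441860\right) = \left(-119083 - - \frac{16}{61}\right) \left(-71297 - 441860\right) = \left(-119083 + \frac{16}{61}\right) \left(-513157\right) = \left(- \frac{7264047}{61}\right) \left(-513157\right) = \frac{3727596566379}{61}$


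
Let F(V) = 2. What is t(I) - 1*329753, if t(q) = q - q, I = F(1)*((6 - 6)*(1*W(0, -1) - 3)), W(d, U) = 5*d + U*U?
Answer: -329753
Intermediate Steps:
W(d, U) = U² + 5*d (W(d, U) = 5*d + U² = U² + 5*d)
I = 0 (I = 2*((6 - 6)*(1*((-1)² + 5*0) - 3)) = 2*(0*(1*(1 + 0) - 3)) = 2*(0*(1*1 - 3)) = 2*(0*(1 - 3)) = 2*(0*(-2)) = 2*0 = 0)
t(q) = 0
t(I) - 1*329753 = 0 - 1*329753 = 0 - 329753 = -329753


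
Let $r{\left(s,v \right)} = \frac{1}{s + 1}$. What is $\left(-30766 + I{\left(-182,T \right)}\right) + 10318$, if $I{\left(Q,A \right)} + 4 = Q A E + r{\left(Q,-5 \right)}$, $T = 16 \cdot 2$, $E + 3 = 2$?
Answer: $- \frac{2647669}{181} \approx -14628.0$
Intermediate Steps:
$r{\left(s,v \right)} = \frac{1}{1 + s}$
$E = -1$ ($E = -3 + 2 = -1$)
$T = 32$
$I{\left(Q,A \right)} = -4 + \frac{1}{1 + Q} - A Q$ ($I{\left(Q,A \right)} = -4 + \left(Q A \left(-1\right) + \frac{1}{1 + Q}\right) = -4 + \left(A Q \left(-1\right) + \frac{1}{1 + Q}\right) = -4 - \left(- \frac{1}{1 + Q} + A Q\right) = -4 + \frac{1}{1 + Q} - A Q$)
$\left(-30766 + I{\left(-182,T \right)}\right) + 10318 = \left(-30766 + \frac{1 - \left(1 - 182\right) \left(4 + 32 \left(-182\right)\right)}{1 - 182}\right) + 10318 = \left(-30766 + \frac{1 - - 181 \left(4 - 5824\right)}{-181}\right) + 10318 = \left(-30766 - \frac{1 - \left(-181\right) \left(-5820\right)}{181}\right) + 10318 = \left(-30766 - \frac{1 - 1053420}{181}\right) + 10318 = \left(-30766 - - \frac{1053419}{181}\right) + 10318 = \left(-30766 + \frac{1053419}{181}\right) + 10318 = - \frac{4515227}{181} + 10318 = - \frac{2647669}{181}$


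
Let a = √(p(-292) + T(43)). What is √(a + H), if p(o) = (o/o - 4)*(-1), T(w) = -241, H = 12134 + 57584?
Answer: √(69718 + I*√238) ≈ 264.04 + 0.029*I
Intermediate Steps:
H = 69718
p(o) = 3 (p(o) = (1 - 4)*(-1) = -3*(-1) = 3)
a = I*√238 (a = √(3 - 241) = √(-238) = I*√238 ≈ 15.427*I)
√(a + H) = √(I*√238 + 69718) = √(69718 + I*√238)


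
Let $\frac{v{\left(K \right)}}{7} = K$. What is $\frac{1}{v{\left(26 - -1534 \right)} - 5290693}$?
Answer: $- \frac{1}{5279773} \approx -1.894 \cdot 10^{-7}$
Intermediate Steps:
$v{\left(K \right)} = 7 K$
$\frac{1}{v{\left(26 - -1534 \right)} - 5290693} = \frac{1}{7 \left(26 - -1534\right) - 5290693} = \frac{1}{7 \left(26 + 1534\right) - 5290693} = \frac{1}{7 \cdot 1560 - 5290693} = \frac{1}{10920 - 5290693} = \frac{1}{-5279773} = - \frac{1}{5279773}$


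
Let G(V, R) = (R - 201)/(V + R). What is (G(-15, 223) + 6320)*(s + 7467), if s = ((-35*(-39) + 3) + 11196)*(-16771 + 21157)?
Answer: 36225391279761/104 ≈ 3.4832e+11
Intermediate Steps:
G(V, R) = (-201 + R)/(R + V)
s = 55105704 (s = ((1365 + 3) + 11196)*4386 = (1368 + 11196)*4386 = 12564*4386 = 55105704)
(G(-15, 223) + 6320)*(s + 7467) = ((-201 + 223)/(223 - 15) + 6320)*(55105704 + 7467) = (22/208 + 6320)*55113171 = ((1/208)*22 + 6320)*55113171 = (11/104 + 6320)*55113171 = (657291/104)*55113171 = 36225391279761/104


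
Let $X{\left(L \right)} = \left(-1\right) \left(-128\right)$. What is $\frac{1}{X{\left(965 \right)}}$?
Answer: $\frac{1}{128} \approx 0.0078125$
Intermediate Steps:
$X{\left(L \right)} = 128$
$\frac{1}{X{\left(965 \right)}} = \frac{1}{128}$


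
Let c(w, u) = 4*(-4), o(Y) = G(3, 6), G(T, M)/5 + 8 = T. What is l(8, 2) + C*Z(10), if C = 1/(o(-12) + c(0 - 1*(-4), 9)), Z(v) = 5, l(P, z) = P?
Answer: 323/41 ≈ 7.8781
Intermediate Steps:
G(T, M) = -40 + 5*T
o(Y) = -25 (o(Y) = -40 + 5*3 = -40 + 15 = -25)
c(w, u) = -16
C = -1/41 (C = 1/(-25 - 16) = 1/(-41) = -1/41 ≈ -0.024390)
l(8, 2) + C*Z(10) = 8 - 1/41*5 = 8 - 5/41 = 323/41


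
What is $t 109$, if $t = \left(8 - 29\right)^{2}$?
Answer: $48069$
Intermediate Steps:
$t = 441$ ($t = \left(-21\right)^{2} = 441$)
$t 109 = 441 \cdot 109 = 48069$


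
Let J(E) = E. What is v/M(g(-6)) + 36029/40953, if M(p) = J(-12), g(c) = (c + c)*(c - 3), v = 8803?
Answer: -120025637/163812 ≈ -732.70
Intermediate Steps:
g(c) = 2*c*(-3 + c) (g(c) = (2*c)*(-3 + c) = 2*c*(-3 + c))
M(p) = -12
v/M(g(-6)) + 36029/40953 = 8803/(-12) + 36029/40953 = 8803*(-1/12) + 36029*(1/40953) = -8803/12 + 36029/40953 = -120025637/163812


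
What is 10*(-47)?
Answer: -470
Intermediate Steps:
10*(-47) = -470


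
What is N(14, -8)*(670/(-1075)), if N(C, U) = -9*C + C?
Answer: 15008/215 ≈ 69.805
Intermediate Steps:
N(C, U) = -8*C
N(14, -8)*(670/(-1075)) = (-8*14)*(670/(-1075)) = -75040*(-1)/1075 = -112*(-134/215) = 15008/215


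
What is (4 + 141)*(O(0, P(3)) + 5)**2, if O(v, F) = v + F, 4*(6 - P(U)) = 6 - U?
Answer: 243745/16 ≈ 15234.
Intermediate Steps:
P(U) = 9/2 + U/4 (P(U) = 6 - (6 - U)/4 = 6 + (-3/2 + U/4) = 9/2 + U/4)
O(v, F) = F + v
(4 + 141)*(O(0, P(3)) + 5)**2 = (4 + 141)*(((9/2 + (1/4)*3) + 0) + 5)**2 = 145*(((9/2 + 3/4) + 0) + 5)**2 = 145*((21/4 + 0) + 5)**2 = 145*(21/4 + 5)**2 = 145*(41/4)**2 = 145*(1681/16) = 243745/16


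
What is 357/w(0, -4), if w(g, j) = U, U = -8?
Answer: -357/8 ≈ -44.625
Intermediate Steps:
w(g, j) = -8
357/w(0, -4) = 357/(-8) = -1/8*357 = -357/8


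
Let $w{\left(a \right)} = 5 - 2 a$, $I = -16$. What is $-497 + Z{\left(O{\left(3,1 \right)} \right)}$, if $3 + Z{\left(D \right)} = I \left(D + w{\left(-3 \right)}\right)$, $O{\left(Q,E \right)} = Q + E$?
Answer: $-740$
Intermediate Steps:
$O{\left(Q,E \right)} = E + Q$
$Z{\left(D \right)} = -179 - 16 D$ ($Z{\left(D \right)} = -3 - 16 \left(D + \left(5 - -6\right)\right) = -3 - 16 \left(D + \left(5 + 6\right)\right) = -3 - 16 \left(D + 11\right) = -3 - 16 \left(11 + D\right) = -3 - \left(176 + 16 D\right) = -179 - 16 D$)
$-497 + Z{\left(O{\left(3,1 \right)} \right)} = -497 - \left(179 + 16 \left(1 + 3\right)\right) = -497 - 243 = -740$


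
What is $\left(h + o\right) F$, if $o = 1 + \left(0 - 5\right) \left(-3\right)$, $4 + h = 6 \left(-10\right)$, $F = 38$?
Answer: $-1824$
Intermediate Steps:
$h = -64$ ($h = -4 + 6 \left(-10\right) = -4 - 60 = -64$)
$o = 16$ ($o = 1 + \left(0 - 5\right) \left(-3\right) = 1 - -15 = 1 + 15 = 16$)
$\left(h + o\right) F = \left(-64 + 16\right) 38 = \left(-48\right) 38 = -1824$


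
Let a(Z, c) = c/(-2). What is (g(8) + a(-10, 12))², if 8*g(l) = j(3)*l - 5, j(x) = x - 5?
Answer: 4761/64 ≈ 74.391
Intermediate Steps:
j(x) = -5 + x
g(l) = -5/8 - l/4 (g(l) = ((-5 + 3)*l - 5)/8 = (-2*l - 5)/8 = (-5 - 2*l)/8 = -5/8 - l/4)
a(Z, c) = -c/2 (a(Z, c) = c*(-½) = -c/2)
(g(8) + a(-10, 12))² = ((-5/8 - ¼*8) - ½*12)² = ((-5/8 - 2) - 6)² = (-21/8 - 6)² = (-69/8)² = 4761/64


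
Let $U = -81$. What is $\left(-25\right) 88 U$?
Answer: $178200$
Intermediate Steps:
$\left(-25\right) 88 U = \left(-25\right) 88 \left(-81\right) = \left(-2200\right) \left(-81\right) = 178200$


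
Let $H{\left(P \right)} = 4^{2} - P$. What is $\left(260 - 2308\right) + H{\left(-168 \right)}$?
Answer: $-1864$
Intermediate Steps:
$H{\left(P \right)} = 16 - P$
$\left(260 - 2308\right) + H{\left(-168 \right)} = \left(260 - 2308\right) + \left(16 - -168\right) = -2048 + \left(16 + 168\right) = -2048 + 184 = -1864$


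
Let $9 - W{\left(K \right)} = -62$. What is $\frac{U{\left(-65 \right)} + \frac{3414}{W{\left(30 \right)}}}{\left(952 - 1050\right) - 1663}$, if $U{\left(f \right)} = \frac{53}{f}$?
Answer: $- \frac{218147}{8127015} \approx -0.026842$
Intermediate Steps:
$W{\left(K \right)} = 71$ ($W{\left(K \right)} = 9 - -62 = 9 + 62 = 71$)
$\frac{U{\left(-65 \right)} + \frac{3414}{W{\left(30 \right)}}}{\left(952 - 1050\right) - 1663} = \frac{\frac{53}{-65} + \frac{3414}{71}}{\left(952 - 1050\right) - 1663} = \frac{53 \left(- \frac{1}{65}\right) + 3414 \cdot \frac{1}{71}}{-98 - 1663} = \frac{- \frac{53}{65} + \frac{3414}{71}}{-1761} = \frac{218147}{4615} \left(- \frac{1}{1761}\right) = - \frac{218147}{8127015}$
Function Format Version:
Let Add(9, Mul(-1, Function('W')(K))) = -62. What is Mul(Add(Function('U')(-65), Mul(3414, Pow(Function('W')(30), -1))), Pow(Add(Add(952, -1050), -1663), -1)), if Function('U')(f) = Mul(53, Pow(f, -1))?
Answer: Rational(-218147, 8127015) ≈ -0.026842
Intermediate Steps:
Function('W')(K) = 71 (Function('W')(K) = Add(9, Mul(-1, -62)) = Add(9, 62) = 71)
Mul(Add(Function('U')(-65), Mul(3414, Pow(Function('W')(30), -1))), Pow(Add(Add(952, -1050), -1663), -1)) = Mul(Add(Mul(53, Pow(-65, -1)), Mul(3414, Pow(71, -1))), Pow(Add(Add(952, -1050), -1663), -1)) = Mul(Add(Mul(53, Rational(-1, 65)), Mul(3414, Rational(1, 71))), Pow(Add(-98, -1663), -1)) = Mul(Add(Rational(-53, 65), Rational(3414, 71)), Pow(-1761, -1)) = Mul(Rational(218147, 4615), Rational(-1, 1761)) = Rational(-218147, 8127015)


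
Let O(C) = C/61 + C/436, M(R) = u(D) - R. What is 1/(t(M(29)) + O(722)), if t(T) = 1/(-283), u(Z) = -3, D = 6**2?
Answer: 3763334/50761713 ≈ 0.074137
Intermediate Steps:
D = 36
M(R) = -3 - R
O(C) = 497*C/26596 (O(C) = C*(1/61) + C*(1/436) = C/61 + C/436 = 497*C/26596)
t(T) = -1/283
1/(t(M(29)) + O(722)) = 1/(-1/283 + (497/26596)*722) = 1/(-1/283 + 179417/13298) = 1/(50761713/3763334) = 3763334/50761713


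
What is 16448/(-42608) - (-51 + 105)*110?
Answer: -15819248/2663 ≈ -5940.4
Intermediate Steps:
16448/(-42608) - (-51 + 105)*110 = 16448*(-1/42608) - 54*110 = -1028/2663 - 1*5940 = -1028/2663 - 5940 = -15819248/2663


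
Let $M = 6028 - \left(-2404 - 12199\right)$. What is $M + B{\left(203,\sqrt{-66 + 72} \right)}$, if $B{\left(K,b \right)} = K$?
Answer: $20834$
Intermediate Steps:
$M = 20631$ ($M = 6028 - \left(-2404 - 12199\right) = 6028 - -14603 = 6028 + 14603 = 20631$)
$M + B{\left(203,\sqrt{-66 + 72} \right)} = 20631 + 203 = 20834$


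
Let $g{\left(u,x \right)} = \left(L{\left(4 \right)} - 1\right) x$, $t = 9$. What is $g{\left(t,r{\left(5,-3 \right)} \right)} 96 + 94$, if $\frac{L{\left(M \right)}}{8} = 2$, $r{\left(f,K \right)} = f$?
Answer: $7294$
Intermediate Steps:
$L{\left(M \right)} = 16$ ($L{\left(M \right)} = 8 \cdot 2 = 16$)
$g{\left(u,x \right)} = 15 x$ ($g{\left(u,x \right)} = \left(16 - 1\right) x = 15 x$)
$g{\left(t,r{\left(5,-3 \right)} \right)} 96 + 94 = 15 \cdot 5 \cdot 96 + 94 = 75 \cdot 96 + 94 = 7200 + 94 = 7294$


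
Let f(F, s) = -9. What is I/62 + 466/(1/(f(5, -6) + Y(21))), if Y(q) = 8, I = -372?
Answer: -472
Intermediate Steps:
I/62 + 466/(1/(f(5, -6) + Y(21))) = -372/62 + 466/(1/(-9 + 8)) = -372*1/62 + 466/(1/(-1)) = -6 + 466/(-1) = -6 + 466*(-1) = -6 - 466 = -472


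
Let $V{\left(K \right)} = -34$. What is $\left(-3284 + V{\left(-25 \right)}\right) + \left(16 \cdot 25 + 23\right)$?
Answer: $-2895$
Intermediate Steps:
$\left(-3284 + V{\left(-25 \right)}\right) + \left(16 \cdot 25 + 23\right) = \left(-3284 - 34\right) + \left(16 \cdot 25 + 23\right) = -3318 + \left(400 + 23\right) = -3318 + 423 = -2895$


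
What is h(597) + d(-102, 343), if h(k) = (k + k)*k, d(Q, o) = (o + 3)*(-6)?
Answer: 710742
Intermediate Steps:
d(Q, o) = -18 - 6*o (d(Q, o) = (3 + o)*(-6) = -18 - 6*o)
h(k) = 2*k² (h(k) = (2*k)*k = 2*k²)
h(597) + d(-102, 343) = 2*597² + (-18 - 6*343) = 2*356409 + (-18 - 2058) = 712818 - 2076 = 710742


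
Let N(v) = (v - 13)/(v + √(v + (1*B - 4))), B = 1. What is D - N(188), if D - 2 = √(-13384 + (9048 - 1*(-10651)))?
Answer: 37418/35159 + √6315 + 175*√185/35159 ≈ 80.599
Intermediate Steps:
D = 2 + √6315 (D = 2 + √(-13384 + (9048 - 1*(-10651))) = 2 + √(-13384 + (9048 + 10651)) = 2 + √(-13384 + 19699) = 2 + √6315 ≈ 81.467)
N(v) = (-13 + v)/(v + √(-3 + v)) (N(v) = (v - 13)/(v + √(v + (1*1 - 4))) = (-13 + v)/(v + √(v + (1 - 4))) = (-13 + v)/(v + √(v - 3)) = (-13 + v)/(v + √(-3 + v)))
D - N(188) = (2 + √6315) - (-13 + 188)/(188 + √(-3 + 188)) = (2 + √6315) - 175/(188 + √185) = 2 + √6315 - 175/(188 + √185)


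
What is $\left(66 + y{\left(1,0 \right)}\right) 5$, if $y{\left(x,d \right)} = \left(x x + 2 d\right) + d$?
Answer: $335$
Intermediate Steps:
$y{\left(x,d \right)} = x^{2} + 3 d$ ($y{\left(x,d \right)} = \left(x^{2} + 2 d\right) + d = x^{2} + 3 d$)
$\left(66 + y{\left(1,0 \right)}\right) 5 = \left(66 + \left(1^{2} + 3 \cdot 0\right)\right) 5 = \left(66 + \left(1 + 0\right)\right) 5 = \left(66 + 1\right) 5 = 67 \cdot 5 = 335$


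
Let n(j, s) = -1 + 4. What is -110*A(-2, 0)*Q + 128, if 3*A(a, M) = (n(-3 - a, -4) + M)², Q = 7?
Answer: -2182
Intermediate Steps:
n(j, s) = 3
A(a, M) = (3 + M)²/3
-110*A(-2, 0)*Q + 128 = -110*(3 + 0)²/3*7 + 128 = -110*(⅓)*3²*7 + 128 = -110*(⅓)*9*7 + 128 = -330*7 + 128 = -110*21 + 128 = -2310 + 128 = -2182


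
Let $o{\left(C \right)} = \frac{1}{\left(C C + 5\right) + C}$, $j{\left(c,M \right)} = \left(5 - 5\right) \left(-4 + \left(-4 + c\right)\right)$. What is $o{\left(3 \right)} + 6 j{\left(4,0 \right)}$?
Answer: $\frac{1}{17} \approx 0.058824$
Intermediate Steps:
$j{\left(c,M \right)} = 0$ ($j{\left(c,M \right)} = 0 \left(-8 + c\right) = 0$)
$o{\left(C \right)} = \frac{1}{5 + C + C^{2}}$ ($o{\left(C \right)} = \frac{1}{\left(C^{2} + 5\right) + C} = \frac{1}{\left(5 + C^{2}\right) + C} = \frac{1}{5 + C + C^{2}}$)
$o{\left(3 \right)} + 6 j{\left(4,0 \right)} = \frac{1}{5 + 3 + 3^{2}} + 6 \cdot 0 = \frac{1}{5 + 3 + 9} + 0 = \frac{1}{17} + 0 = \frac{1}{17}$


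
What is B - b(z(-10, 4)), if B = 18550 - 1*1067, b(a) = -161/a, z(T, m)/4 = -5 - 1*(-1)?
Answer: 279567/16 ≈ 17473.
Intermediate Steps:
z(T, m) = -16 (z(T, m) = 4*(-5 - 1*(-1)) = 4*(-5 + 1) = 4*(-4) = -16)
B = 17483 (B = 18550 - 1067 = 17483)
B - b(z(-10, 4)) = 17483 - (-161)/(-16) = 17483 - (-161)*(-1)/16 = 17483 - 1*161/16 = 17483 - 161/16 = 279567/16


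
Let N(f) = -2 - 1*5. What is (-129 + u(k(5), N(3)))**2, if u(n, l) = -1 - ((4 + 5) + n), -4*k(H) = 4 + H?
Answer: 299209/16 ≈ 18701.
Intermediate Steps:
k(H) = -1 - H/4 (k(H) = -(4 + H)/4 = -1 - H/4)
N(f) = -7 (N(f) = -2 - 5 = -7)
u(n, l) = -10 - n (u(n, l) = -1 - (9 + n) = -1 + (-9 - n) = -10 - n)
(-129 + u(k(5), N(3)))**2 = (-129 + (-10 - (-1 - 1/4*5)))**2 = (-129 + (-10 - (-1 - 5/4)))**2 = (-129 + (-10 - 1*(-9/4)))**2 = (-129 + (-10 + 9/4))**2 = (-129 - 31/4)**2 = (-547/4)**2 = 299209/16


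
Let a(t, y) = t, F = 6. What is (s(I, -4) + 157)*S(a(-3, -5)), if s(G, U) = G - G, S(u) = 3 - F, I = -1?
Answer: -471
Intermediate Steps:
S(u) = -3 (S(u) = 3 - 1*6 = 3 - 6 = -3)
s(G, U) = 0
(s(I, -4) + 157)*S(a(-3, -5)) = (0 + 157)*(-3) = 157*(-3) = -471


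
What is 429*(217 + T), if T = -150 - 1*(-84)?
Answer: 64779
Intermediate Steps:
T = -66 (T = -150 + 84 = -66)
429*(217 + T) = 429*(217 - 66) = 429*151 = 64779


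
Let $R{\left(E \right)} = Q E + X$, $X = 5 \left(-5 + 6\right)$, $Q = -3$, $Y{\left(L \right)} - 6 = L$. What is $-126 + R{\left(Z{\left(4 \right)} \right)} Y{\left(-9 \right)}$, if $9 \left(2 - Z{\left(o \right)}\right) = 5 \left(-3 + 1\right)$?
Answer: $-113$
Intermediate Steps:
$Z{\left(o \right)} = \frac{28}{9}$ ($Z{\left(o \right)} = 2 - \frac{5 \left(-3 + 1\right)}{9} = 2 - \frac{5 \left(-2\right)}{9} = 2 - - \frac{10}{9} = 2 + \frac{10}{9} = \frac{28}{9}$)
$Y{\left(L \right)} = 6 + L$
$X = 5$ ($X = 5 \cdot 1 = 5$)
$R{\left(E \right)} = 5 - 3 E$ ($R{\left(E \right)} = - 3 E + 5 = 5 - 3 E$)
$-126 + R{\left(Z{\left(4 \right)} \right)} Y{\left(-9 \right)} = -126 + \left(5 - \frac{28}{3}\right) \left(6 - 9\right) = -126 + \left(5 - \frac{28}{3}\right) \left(-3\right) = -126 - -13 = -126 + 13 = -113$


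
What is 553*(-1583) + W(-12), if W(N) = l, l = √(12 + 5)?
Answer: -875399 + √17 ≈ -8.7540e+5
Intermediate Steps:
l = √17 ≈ 4.1231
W(N) = √17
553*(-1583) + W(-12) = 553*(-1583) + √17 = -875399 + √17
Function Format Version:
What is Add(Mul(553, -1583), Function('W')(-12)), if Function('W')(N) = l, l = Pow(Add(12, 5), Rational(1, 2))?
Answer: Add(-875399, Pow(17, Rational(1, 2))) ≈ -8.7540e+5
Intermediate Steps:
l = Pow(17, Rational(1, 2)) ≈ 4.1231
Function('W')(N) = Pow(17, Rational(1, 2))
Add(Mul(553, -1583), Function('W')(-12)) = Add(Mul(553, -1583), Pow(17, Rational(1, 2))) = Add(-875399, Pow(17, Rational(1, 2)))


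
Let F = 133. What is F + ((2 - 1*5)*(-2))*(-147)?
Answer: -749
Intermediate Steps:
F + ((2 - 1*5)*(-2))*(-147) = 133 + ((2 - 1*5)*(-2))*(-147) = 133 + ((2 - 5)*(-2))*(-147) = 133 - 3*(-2)*(-147) = 133 + 6*(-147) = 133 - 882 = -749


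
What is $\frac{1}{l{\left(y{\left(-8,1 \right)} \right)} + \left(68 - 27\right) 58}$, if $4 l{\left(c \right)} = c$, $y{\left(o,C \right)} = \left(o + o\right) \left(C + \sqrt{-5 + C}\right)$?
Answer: $\frac{1187}{2817970} + \frac{2 i}{1408985} \approx 0.00042123 + 1.4195 \cdot 10^{-6} i$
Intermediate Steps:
$y{\left(o,C \right)} = 2 o \left(C + \sqrt{-5 + C}\right)$
$l{\left(c \right)} = \frac{c}{4}$
$\frac{1}{l{\left(y{\left(-8,1 \right)} \right)} + \left(68 - 27\right) 58} = \frac{1}{\frac{2 \left(-8\right) \left(1 + \sqrt{-5 + 1}\right)}{4} + \left(68 - 27\right) 58} = \frac{1}{\frac{2 \left(-8\right) \left(1 + \sqrt{-4}\right)}{4} + 41 \cdot 58} = \frac{1}{\frac{2 \left(-8\right) \left(1 + 2 i\right)}{4} + 2378} = \frac{1}{\frac{-16 - 32 i}{4} + 2378} = \frac{1}{\left(-4 - 8 i\right) + 2378} = \frac{1}{2374 - 8 i} = \frac{2374 + 8 i}{5635940}$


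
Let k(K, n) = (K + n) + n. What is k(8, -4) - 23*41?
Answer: -943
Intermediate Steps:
k(K, n) = K + 2*n
k(8, -4) - 23*41 = (8 + 2*(-4)) - 23*41 = (8 - 8) - 943 = 0 - 943 = -943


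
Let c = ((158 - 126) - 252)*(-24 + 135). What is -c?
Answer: 24420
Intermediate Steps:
c = -24420 (c = (32 - 252)*111 = -220*111 = -24420)
-c = -1*(-24420) = 24420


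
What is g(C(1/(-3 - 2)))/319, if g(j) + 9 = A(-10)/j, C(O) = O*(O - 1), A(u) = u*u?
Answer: 1223/957 ≈ 1.2780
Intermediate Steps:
A(u) = u²
C(O) = O*(-1 + O)
g(j) = -9 + 100/j (g(j) = -9 + (-10)²/j = -9 + 100/j)
g(C(1/(-3 - 2)))/319 = (-9 + 100/(((-1 + 1/(-3 - 2))/(-3 - 2))))/319 = (-9 + 100/(((-1 + 1/(-5))/(-5))))*(1/319) = (-9 + 100/((-(-1 - ⅕)/5)))*(1/319) = (-9 + 100/((-⅕*(-6/5))))*(1/319) = (-9 + 100/(6/25))*(1/319) = (-9 + 100*(25/6))*(1/319) = (-9 + 1250/3)*(1/319) = (1223/3)*(1/319) = 1223/957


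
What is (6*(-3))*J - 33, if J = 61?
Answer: -1131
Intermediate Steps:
(6*(-3))*J - 33 = (6*(-3))*61 - 33 = -18*61 - 33 = -1098 - 33 = -1131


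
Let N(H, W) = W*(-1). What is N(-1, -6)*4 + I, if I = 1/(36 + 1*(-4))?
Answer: 769/32 ≈ 24.031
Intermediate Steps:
N(H, W) = -W
I = 1/32 (I = 1/(36 - 4) = 1/32 ≈ 0.031250)
N(-1, -6)*4 + I = -1*(-6)*4 + 1/32 = 6*4 + 1/32 = 24 + 1/32 = 769/32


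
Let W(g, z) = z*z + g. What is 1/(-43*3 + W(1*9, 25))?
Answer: 1/505 ≈ 0.0019802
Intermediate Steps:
W(g, z) = g + z**2 (W(g, z) = z**2 + g = g + z**2)
1/(-43*3 + W(1*9, 25)) = 1/(-43*3 + (1*9 + 25**2)) = 1/(-129 + (9 + 625)) = 1/(-129 + 634) = 1/505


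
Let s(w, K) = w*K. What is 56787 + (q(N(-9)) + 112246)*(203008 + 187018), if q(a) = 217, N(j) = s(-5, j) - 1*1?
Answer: 43863550825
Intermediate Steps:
s(w, K) = K*w
N(j) = -1 - 5*j (N(j) = j*(-5) - 1*1 = -5*j - 1 = -1 - 5*j)
56787 + (q(N(-9)) + 112246)*(203008 + 187018) = 56787 + (217 + 112246)*(203008 + 187018) = 56787 + 112463*390026 = 56787 + 43863494038 = 43863550825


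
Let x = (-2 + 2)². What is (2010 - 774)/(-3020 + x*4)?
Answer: -309/755 ≈ -0.40927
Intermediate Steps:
x = 0 (x = 0² = 0)
(2010 - 774)/(-3020 + x*4) = (2010 - 774)/(-3020 + 0*4) = 1236/(-3020 + 0) = 1236/(-3020) = 1236*(-1/3020) = -309/755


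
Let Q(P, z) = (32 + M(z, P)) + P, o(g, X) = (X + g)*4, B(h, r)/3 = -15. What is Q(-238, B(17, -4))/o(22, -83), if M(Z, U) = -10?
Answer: 54/61 ≈ 0.88525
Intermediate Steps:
B(h, r) = -45 (B(h, r) = 3*(-15) = -45)
o(g, X) = 4*X + 4*g
Q(P, z) = 22 + P (Q(P, z) = (32 - 10) + P = 22 + P)
Q(-238, B(17, -4))/o(22, -83) = (22 - 238)/(4*(-83) + 4*22) = -216/(-332 + 88) = -216/(-244) = -216*(-1/244) = 54/61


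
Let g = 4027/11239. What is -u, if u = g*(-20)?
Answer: 80540/11239 ≈ 7.1661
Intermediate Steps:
g = 4027/11239 (g = 4027*(1/11239) = 4027/11239 ≈ 0.35831)
u = -80540/11239 (u = (4027/11239)*(-20) = -80540/11239 ≈ -7.1661)
-u = -1*(-80540/11239) = 80540/11239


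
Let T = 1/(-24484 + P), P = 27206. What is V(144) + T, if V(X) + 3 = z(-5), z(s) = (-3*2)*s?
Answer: 73495/2722 ≈ 27.000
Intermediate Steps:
z(s) = -6*s
V(X) = 27 (V(X) = -3 - 6*(-5) = -3 + 30 = 27)
T = 1/2722 (T = 1/(-24484 + 27206) = 1/2722 ≈ 0.00036738)
V(144) + T = 27 + 1/2722 = 73495/2722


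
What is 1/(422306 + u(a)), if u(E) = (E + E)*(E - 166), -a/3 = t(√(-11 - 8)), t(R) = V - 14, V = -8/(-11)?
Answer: 121/49883138 ≈ 2.4257e-6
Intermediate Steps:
V = 8/11 (V = -8*(-1/11) = 8/11 ≈ 0.72727)
t(R) = -146/11 (t(R) = 8/11 - 14 = -146/11)
a = 438/11 (a = -3*(-146/11) = 438/11 ≈ 39.818)
u(E) = 2*E*(-166 + E) (u(E) = (2*E)*(-166 + E) = 2*E*(-166 + E))
1/(422306 + u(a)) = 1/(422306 + 2*(438/11)*(-166 + 438/11)) = 1/(422306 + 2*(438/11)*(-1388/11)) = 1/(422306 - 1215888/121) = 1/(49883138/121) = 121/49883138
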